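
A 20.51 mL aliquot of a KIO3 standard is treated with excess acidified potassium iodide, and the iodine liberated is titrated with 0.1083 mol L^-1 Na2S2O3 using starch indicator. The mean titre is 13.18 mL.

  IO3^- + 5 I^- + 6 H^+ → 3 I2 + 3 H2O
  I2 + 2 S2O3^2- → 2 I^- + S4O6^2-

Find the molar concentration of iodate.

0.01160 mol/L

n(S2O3^2-) = 0.01318 × 0.1083 = 1.427 × 10^-3 mol
n(I2) = n(S2O3^2-)/2 = 7.137 × 10^-4 mol
From the 1:3 ratio, n(IO3^-) in the aliquot = 1/3 × 7.137 × 10^-4 = 2.379 × 10^-4 mol
[IO3^-] = 2.379 × 10^-4 / 0.02051 = 0.01160 mol/L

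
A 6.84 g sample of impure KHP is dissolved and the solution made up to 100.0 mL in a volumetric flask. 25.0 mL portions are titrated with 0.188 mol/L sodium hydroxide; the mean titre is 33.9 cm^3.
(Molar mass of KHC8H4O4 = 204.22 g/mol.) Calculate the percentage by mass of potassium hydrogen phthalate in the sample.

76.1 %

KHC8H4O4 + NaOH → KNaC8H4O4 + H2O
n(NaOH) per titration = 0.0339 × 0.188 = 6.37 × 10^-3 mol
n(KHC8H4O4) in each aliquot = 6.37 × 10^-3 mol (1:1 ratio)
n(KHC8H4O4) in the whole flask = 6.37 × 10^-3 × 100.0/25.0 = 0.0255 mol
mass of KHC8H4O4 = 0.0255 × 204.22 = 5.21 g
% KHC8H4O4 = 5.21 / 6.84 × 100 = 76.1 %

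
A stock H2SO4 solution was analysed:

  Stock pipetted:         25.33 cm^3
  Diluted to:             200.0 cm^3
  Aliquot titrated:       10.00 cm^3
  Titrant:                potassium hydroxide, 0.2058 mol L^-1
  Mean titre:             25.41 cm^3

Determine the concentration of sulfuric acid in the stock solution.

2.064 mol/L

H2SO4 + 2 KOH → K2SO4 + 2 H2O
n(KOH) = 0.02541 × 0.2058 = 5.229 × 10^-3 mol
From the 1:2 ratio, n(H2SO4) in the aliquot = 1/2 × 5.229 × 10^-3 = 2.615 × 10^-3 mol
[H2SO4]_dilute = 2.615 × 10^-3 / 0.01000 = 0.2615 mol/L
Dilution factor = 200.0 / 25.33 = 7.896
[H2SO4]_stock = 0.2615 × 7.896 = 2.064 mol/L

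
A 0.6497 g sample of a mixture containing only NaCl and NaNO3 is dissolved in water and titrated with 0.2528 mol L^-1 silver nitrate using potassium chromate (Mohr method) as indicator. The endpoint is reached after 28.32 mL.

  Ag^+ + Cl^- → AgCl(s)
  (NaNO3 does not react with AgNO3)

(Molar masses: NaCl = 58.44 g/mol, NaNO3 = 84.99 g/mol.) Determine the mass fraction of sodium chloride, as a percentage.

64.40 %

n(AgNO3) = 0.02832 × 0.2528 = 7.159 × 10^-3 mol
Let x = n(NaCl), y = n(NaNO3).
Titrant: 1x = 7.159 × 10^-3;  mass: 58.44x + 84.99y = 0.6497
Solving, x = 7.159 × 10^-3 mol, y = 2.722 × 10^-3 mol
mass of NaCl = 7.159 × 10^-3 × 58.44 = 0.4184 g
% NaCl = 0.4184 / 0.6497 × 100 = 64.40 %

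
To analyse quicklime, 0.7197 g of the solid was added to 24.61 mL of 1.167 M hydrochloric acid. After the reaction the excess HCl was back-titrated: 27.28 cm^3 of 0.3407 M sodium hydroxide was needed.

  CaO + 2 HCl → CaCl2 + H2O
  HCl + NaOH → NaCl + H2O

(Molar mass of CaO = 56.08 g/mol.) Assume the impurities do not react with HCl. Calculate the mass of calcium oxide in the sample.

0.5447 g

n(HCl) added = 0.02461 × 1.167 = 0.02872 mol
n(NaOH) used in back-titration = 0.02728 × 0.3407 = 9.294 × 10^-3 mol
n(HCl) left over = 9.294 × 10^-3 mol (1:1 ratio)
n(HCl) consumed by analyte = 0.02872 − 9.294 × 10^-3 = 0.01943 mol
From the 1:2 ratio, n(CaO) = 1/2 × 0.01943 = 9.713 × 10^-3 mol
mass of CaO = 9.713 × 10^-3 × 56.08 = 0.5447 g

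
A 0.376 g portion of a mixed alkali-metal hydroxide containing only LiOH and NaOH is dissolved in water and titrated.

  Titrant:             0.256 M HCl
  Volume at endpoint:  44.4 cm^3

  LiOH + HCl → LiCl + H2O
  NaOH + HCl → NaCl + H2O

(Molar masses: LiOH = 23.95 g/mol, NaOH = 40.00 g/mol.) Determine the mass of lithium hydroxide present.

n(HCl) = 0.0444 × 0.256 = 0.0114 mol
Let x = n(LiOH), y = n(NaOH).
Titrant: 1x + 1y = 0.0114;  mass: 23.95x + 40.00y = 0.376
Solving, x = 4.90 × 10^-3 mol, y = 6.47 × 10^-3 mol
mass of LiOH = 4.90 × 10^-3 × 23.95 = 0.117 g

0.117 g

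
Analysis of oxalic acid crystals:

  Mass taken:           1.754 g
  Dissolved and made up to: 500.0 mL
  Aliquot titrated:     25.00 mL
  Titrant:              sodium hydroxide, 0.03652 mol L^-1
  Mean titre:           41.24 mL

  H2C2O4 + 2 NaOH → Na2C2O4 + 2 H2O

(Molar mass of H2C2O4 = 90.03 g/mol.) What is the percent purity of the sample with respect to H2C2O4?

77.30 %

n(NaOH) per titration = 0.04124 × 0.03652 = 1.506 × 10^-3 mol
From the 1:2 ratio, n(H2C2O4) in each aliquot = 1/2 × 1.506 × 10^-3 = 7.530 × 10^-4 mol
n(H2C2O4) in the whole flask = 7.530 × 10^-4 × 500.0/25.00 = 0.01506 mol
mass of H2C2O4 = 0.01506 × 90.03 = 1.356 g
% H2C2O4 = 1.356 / 1.754 × 100 = 77.30 %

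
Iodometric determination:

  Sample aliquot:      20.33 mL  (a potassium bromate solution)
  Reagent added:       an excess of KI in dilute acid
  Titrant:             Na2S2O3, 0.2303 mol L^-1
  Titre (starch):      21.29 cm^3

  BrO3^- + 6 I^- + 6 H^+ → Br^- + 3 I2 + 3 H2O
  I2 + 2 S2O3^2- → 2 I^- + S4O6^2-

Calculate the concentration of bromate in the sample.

0.04020 mol/L

n(S2O3^2-) = 0.02129 × 0.2303 = 4.903 × 10^-3 mol
n(I2) = n(S2O3^2-)/2 = 2.452 × 10^-3 mol
From the 1:3 ratio, n(BrO3^-) in the aliquot = 1/3 × 2.452 × 10^-3 = 8.172 × 10^-4 mol
[BrO3^-] = 8.172 × 10^-4 / 0.02033 = 0.04020 mol/L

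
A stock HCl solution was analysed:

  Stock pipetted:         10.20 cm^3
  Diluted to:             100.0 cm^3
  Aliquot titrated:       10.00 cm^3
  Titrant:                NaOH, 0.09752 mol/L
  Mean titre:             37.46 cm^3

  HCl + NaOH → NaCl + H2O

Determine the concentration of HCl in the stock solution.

n(NaOH) = 0.03746 × 0.09752 = 3.653 × 10^-3 mol
n(HCl) in the aliquot = 3.653 × 10^-3 mol (1:1 ratio)
[HCl]_dilute = 3.653 × 10^-3 / 0.01000 = 0.3653 mol/L
Dilution factor = 100.0 / 10.20 = 9.804
[HCl]_stock = 0.3653 × 9.804 = 3.581 mol/L

3.581 mol/L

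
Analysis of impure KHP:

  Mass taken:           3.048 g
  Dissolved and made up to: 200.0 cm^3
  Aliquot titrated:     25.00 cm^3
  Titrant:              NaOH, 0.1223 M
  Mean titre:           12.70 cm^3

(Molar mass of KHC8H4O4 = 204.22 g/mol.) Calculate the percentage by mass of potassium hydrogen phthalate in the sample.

83.25 %

KHC8H4O4 + NaOH → KNaC8H4O4 + H2O
n(NaOH) per titration = 0.01270 × 0.1223 = 1.553 × 10^-3 mol
n(KHC8H4O4) in each aliquot = 1.553 × 10^-3 mol (1:1 ratio)
n(KHC8H4O4) in the whole flask = 1.553 × 10^-3 × 200.0/25.00 = 0.01243 mol
mass of KHC8H4O4 = 0.01243 × 204.22 = 2.538 g
% KHC8H4O4 = 2.538 / 3.048 × 100 = 83.25 %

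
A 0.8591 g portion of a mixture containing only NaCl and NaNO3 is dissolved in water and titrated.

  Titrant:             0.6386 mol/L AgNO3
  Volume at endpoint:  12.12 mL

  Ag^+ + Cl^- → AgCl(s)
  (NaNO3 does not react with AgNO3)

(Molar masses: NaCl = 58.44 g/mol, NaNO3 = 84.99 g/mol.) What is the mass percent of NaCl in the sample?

52.65 %

n(AgNO3) = 0.01212 × 0.6386 = 7.740 × 10^-3 mol
Let x = n(NaCl), y = n(NaNO3).
Titrant: 1x = 7.740 × 10^-3;  mass: 58.44x + 84.99y = 0.8591
Solving, x = 7.740 × 10^-3 mol, y = 4.786 × 10^-3 mol
mass of NaCl = 7.740 × 10^-3 × 58.44 = 0.4523 g
% NaCl = 0.4523 / 0.8591 × 100 = 52.65 %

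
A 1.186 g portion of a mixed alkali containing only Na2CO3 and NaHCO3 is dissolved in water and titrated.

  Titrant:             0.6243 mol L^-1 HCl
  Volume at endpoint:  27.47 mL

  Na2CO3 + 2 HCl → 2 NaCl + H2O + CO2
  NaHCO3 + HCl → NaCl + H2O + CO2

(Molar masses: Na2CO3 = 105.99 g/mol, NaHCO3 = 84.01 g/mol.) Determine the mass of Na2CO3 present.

n(HCl) = 0.02747 × 0.6243 = 0.01715 mol
Let x = n(Na2CO3), y = n(NaHCO3).
Titrant: 2x + 1y = 0.01715;  mass: 105.99x + 84.01y = 1.186
Solving, x = 4.107 × 10^-3 mol, y = 8.936 × 10^-3 mol
mass of Na2CO3 = 4.107 × 10^-3 × 105.99 = 0.4353 g

0.4353 g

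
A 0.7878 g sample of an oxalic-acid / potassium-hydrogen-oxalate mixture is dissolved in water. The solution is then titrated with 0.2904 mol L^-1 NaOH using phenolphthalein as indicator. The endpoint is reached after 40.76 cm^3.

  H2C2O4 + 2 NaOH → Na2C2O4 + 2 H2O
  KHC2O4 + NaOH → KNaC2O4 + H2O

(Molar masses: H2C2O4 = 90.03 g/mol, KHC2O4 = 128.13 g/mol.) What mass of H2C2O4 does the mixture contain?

0.3947 g

n(NaOH) = 0.04076 × 0.2904 = 0.01184 mol
Let x = n(H2C2O4), y = n(KHC2O4).
Titrant: 2x + 1y = 0.01184;  mass: 90.03x + 128.13y = 0.7878
Solving, x = 4.385 × 10^-3 mol, y = 3.068 × 10^-3 mol
mass of H2C2O4 = 4.385 × 10^-3 × 90.03 = 0.3947 g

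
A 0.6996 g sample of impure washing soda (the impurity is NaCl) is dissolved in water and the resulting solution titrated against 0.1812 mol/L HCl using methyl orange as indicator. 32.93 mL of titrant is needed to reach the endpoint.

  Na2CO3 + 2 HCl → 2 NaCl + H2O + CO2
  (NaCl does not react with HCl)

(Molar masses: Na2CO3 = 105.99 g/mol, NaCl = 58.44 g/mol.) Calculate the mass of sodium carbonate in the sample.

0.3162 g

n(HCl) = 0.03293 × 0.1812 = 5.967 × 10^-3 mol
Let x = n(Na2CO3), y = n(NaCl).
Titrant: 2x = 5.967 × 10^-3;  mass: 105.99x + 58.44y = 0.6996
Solving, x = 2.983 × 10^-3 mol, y = 6.560 × 10^-3 mol
mass of Na2CO3 = 2.983 × 10^-3 × 105.99 = 0.3162 g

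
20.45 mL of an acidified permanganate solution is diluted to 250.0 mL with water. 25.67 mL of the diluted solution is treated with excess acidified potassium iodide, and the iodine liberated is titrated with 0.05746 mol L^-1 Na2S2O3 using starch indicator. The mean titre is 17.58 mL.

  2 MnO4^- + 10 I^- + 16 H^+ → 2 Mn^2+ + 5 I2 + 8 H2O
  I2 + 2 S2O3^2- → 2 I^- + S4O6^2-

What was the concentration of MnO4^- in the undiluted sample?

0.09621 mol/L

n(S2O3^2-) = 0.01758 × 0.05746 = 1.010 × 10^-3 mol
n(I2) = n(S2O3^2-)/2 = 5.051 × 10^-4 mol
From the 2:5 ratio, n(MnO4^-) in the aliquot = 2/5 × 5.051 × 10^-4 = 2.020 × 10^-4 mol
[MnO4^-]_dilute = 2.020 × 10^-4 / 0.02567 = 0.007870 mol/L
[MnO4^-]_original = 0.007870 × 250.0/20.45 = 0.09621 mol/L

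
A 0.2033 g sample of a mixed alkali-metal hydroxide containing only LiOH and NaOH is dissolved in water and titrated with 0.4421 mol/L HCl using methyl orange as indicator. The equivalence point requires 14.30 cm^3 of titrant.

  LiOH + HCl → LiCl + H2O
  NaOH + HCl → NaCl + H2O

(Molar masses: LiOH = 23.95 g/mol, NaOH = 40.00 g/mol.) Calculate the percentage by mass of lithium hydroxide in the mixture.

n(HCl) = 0.01430 × 0.4421 = 6.322 × 10^-3 mol
Let x = n(LiOH), y = n(NaOH).
Titrant: 1x + 1y = 6.322 × 10^-3;  mass: 23.95x + 40.00y = 0.2033
Solving, x = 3.089 × 10^-3 mol, y = 3.233 × 10^-3 mol
mass of LiOH = 3.089 × 10^-3 × 23.95 = 0.07399 g
% LiOH = 0.07399 / 0.2033 × 100 = 36.39 %

36.39 %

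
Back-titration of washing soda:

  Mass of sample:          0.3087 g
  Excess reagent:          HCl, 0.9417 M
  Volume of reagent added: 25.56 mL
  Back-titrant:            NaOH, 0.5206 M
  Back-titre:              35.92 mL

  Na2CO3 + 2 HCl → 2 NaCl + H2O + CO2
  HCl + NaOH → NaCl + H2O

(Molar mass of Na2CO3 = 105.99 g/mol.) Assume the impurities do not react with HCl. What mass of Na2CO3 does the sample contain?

0.2846 g

n(HCl) added = 0.02556 × 0.9417 = 0.02407 mol
n(NaOH) used in back-titration = 0.03592 × 0.5206 = 0.01870 mol
n(HCl) left over = 0.01870 mol (1:1 ratio)
n(HCl) consumed by analyte = 0.02407 − 0.01870 = 5.370 × 10^-3 mol
From the 1:2 ratio, n(Na2CO3) = 1/2 × 5.370 × 10^-3 = 2.685 × 10^-3 mol
mass of Na2CO3 = 2.685 × 10^-3 × 105.99 = 0.2846 g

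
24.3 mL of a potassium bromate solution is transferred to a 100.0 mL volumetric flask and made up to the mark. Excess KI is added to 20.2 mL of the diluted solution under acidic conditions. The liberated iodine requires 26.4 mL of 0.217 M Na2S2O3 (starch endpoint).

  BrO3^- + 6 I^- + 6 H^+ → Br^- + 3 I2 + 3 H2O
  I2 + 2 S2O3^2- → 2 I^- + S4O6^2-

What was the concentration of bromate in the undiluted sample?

n(S2O3^2-) = 0.0264 × 0.217 = 5.73 × 10^-3 mol
n(I2) = n(S2O3^2-)/2 = 2.86 × 10^-3 mol
From the 1:3 ratio, n(BrO3^-) in the aliquot = 1/3 × 2.86 × 10^-3 = 9.55 × 10^-4 mol
[BrO3^-]_dilute = 9.55 × 10^-4 / 0.0202 = 0.0473 mol/L
[BrO3^-]_original = 0.0473 × 100.0/24.3 = 0.195 mol/L

0.195 M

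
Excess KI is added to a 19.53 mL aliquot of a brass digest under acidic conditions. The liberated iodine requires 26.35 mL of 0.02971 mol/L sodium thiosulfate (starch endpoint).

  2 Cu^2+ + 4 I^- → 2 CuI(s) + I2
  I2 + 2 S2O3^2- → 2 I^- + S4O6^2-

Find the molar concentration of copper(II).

n(S2O3^2-) = 0.02635 × 0.02971 = 7.829 × 10^-4 mol
n(I2) = n(S2O3^2-)/2 = 3.914 × 10^-4 mol
From the 2:1 ratio, n(Cu2+) in the aliquot = 2/1 × 3.914 × 10^-4 = 7.829 × 10^-4 mol
[Cu2+] = 7.829 × 10^-4 / 0.01953 = 0.04008 mol/L

0.04008 mol/L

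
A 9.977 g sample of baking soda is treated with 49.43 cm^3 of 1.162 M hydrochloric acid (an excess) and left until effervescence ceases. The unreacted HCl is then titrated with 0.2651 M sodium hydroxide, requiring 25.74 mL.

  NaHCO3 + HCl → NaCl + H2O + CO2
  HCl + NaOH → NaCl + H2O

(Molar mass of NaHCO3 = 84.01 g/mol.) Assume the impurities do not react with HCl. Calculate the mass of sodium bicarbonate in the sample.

4.252 g

n(HCl) added = 0.04943 × 1.162 = 0.05744 mol
n(NaOH) used in back-titration = 0.02574 × 0.2651 = 6.824 × 10^-3 mol
n(HCl) left over = 6.824 × 10^-3 mol (1:1 ratio)
n(HCl) consumed by analyte = 0.05744 − 6.824 × 10^-3 = 0.05061 mol
n(NaHCO3) = 0.05061 mol (1:1 ratio)
mass of NaHCO3 = 0.05061 × 84.01 = 4.252 g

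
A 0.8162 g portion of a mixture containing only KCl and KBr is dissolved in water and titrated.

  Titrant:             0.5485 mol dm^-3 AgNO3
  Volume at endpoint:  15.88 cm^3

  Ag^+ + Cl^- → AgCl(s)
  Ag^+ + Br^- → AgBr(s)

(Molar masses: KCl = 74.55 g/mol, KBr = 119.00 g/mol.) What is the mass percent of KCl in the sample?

n(AgNO3) = 0.01588 × 0.5485 = 8.710 × 10^-3 mol
Let x = n(KCl), y = n(KBr).
Titrant: 1x + 1y = 8.710 × 10^-3;  mass: 74.55x + 119.00y = 0.8162
Solving, x = 4.956 × 10^-3 mol, y = 3.754 × 10^-3 mol
mass of KCl = 4.956 × 10^-3 × 74.55 = 0.3695 g
% KCl = 0.3695 / 0.8162 × 100 = 45.27 %

45.27 %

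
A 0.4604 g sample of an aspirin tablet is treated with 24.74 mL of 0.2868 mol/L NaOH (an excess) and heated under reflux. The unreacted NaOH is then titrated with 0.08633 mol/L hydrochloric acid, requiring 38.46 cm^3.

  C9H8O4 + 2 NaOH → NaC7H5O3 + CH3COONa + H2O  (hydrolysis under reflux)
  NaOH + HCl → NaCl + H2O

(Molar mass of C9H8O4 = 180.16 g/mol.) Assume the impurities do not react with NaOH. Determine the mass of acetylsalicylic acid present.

n(NaOH) added = 0.02474 × 0.2868 = 7.095 × 10^-3 mol
n(HCl) used in back-titration = 0.03846 × 0.08633 = 3.320 × 10^-3 mol
n(NaOH) left over = 3.320 × 10^-3 mol (1:1 ratio)
n(NaOH) consumed by analyte = 7.095 × 10^-3 − 3.320 × 10^-3 = 3.775 × 10^-3 mol
From the 1:2 ratio, n(C9H8O4) = 1/2 × 3.775 × 10^-3 = 1.888 × 10^-3 mol
mass of C9H8O4 = 1.888 × 10^-3 × 180.16 = 0.3401 g

0.3401 g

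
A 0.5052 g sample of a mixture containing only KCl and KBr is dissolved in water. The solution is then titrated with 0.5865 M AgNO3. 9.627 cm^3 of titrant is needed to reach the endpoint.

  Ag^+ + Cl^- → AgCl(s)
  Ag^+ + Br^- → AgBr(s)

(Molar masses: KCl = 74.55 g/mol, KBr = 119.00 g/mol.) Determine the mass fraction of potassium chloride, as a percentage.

55.34 %

n(AgNO3) = 0.009627 × 0.5865 = 5.646 × 10^-3 mol
Let x = n(KCl), y = n(KBr).
Titrant: 1x + 1y = 5.646 × 10^-3;  mass: 74.55x + 119.00y = 0.5052
Solving, x = 3.750 × 10^-3 mol, y = 1.896 × 10^-3 mol
mass of KCl = 3.750 × 10^-3 × 74.55 = 0.2796 g
% KCl = 0.2796 / 0.5052 × 100 = 55.34 %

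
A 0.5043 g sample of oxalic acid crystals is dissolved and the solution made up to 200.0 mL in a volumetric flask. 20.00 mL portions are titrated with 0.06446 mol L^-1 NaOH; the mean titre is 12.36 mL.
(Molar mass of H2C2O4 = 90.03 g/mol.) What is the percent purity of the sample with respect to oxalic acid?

H2C2O4 + 2 NaOH → Na2C2O4 + 2 H2O
n(NaOH) per titration = 0.01236 × 0.06446 = 7.967 × 10^-4 mol
From the 1:2 ratio, n(H2C2O4) in each aliquot = 1/2 × 7.967 × 10^-4 = 3.984 × 10^-4 mol
n(H2C2O4) in the whole flask = 3.984 × 10^-4 × 200.0/20.00 = 3.984 × 10^-3 mol
mass of H2C2O4 = 3.984 × 10^-3 × 90.03 = 0.3586 g
% H2C2O4 = 0.3586 / 0.5043 × 100 = 71.12 %

71.12 %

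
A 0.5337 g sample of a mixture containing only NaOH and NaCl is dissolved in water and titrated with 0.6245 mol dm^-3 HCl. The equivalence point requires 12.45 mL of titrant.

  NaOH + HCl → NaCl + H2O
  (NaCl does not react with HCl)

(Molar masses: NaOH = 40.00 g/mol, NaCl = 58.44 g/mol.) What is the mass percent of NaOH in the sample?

58.27 %

n(HCl) = 0.01245 × 0.6245 = 7.775 × 10^-3 mol
Let x = n(NaOH), y = n(NaCl).
Titrant: 1x = 7.775 × 10^-3;  mass: 40.00x + 58.44y = 0.5337
Solving, x = 7.775 × 10^-3 mol, y = 3.811 × 10^-3 mol
mass of NaOH = 7.775 × 10^-3 × 40.00 = 0.3110 g
% NaOH = 0.3110 / 0.5337 × 100 = 58.27 %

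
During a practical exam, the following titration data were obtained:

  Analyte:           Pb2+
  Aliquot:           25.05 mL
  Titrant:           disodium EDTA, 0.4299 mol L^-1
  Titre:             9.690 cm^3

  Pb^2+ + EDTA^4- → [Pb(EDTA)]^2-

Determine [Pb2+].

n(EDTA) = 0.009690 L × 0.4299 mol/L = 4.166 × 10^-3 mol
n(Pb2+) = 4.166 × 10^-3 mol (1:1 mole ratio)
[Pb2+] = 4.166 × 10^-3 mol / 0.02505 L = 0.1663 mol/L

0.1663 mol/L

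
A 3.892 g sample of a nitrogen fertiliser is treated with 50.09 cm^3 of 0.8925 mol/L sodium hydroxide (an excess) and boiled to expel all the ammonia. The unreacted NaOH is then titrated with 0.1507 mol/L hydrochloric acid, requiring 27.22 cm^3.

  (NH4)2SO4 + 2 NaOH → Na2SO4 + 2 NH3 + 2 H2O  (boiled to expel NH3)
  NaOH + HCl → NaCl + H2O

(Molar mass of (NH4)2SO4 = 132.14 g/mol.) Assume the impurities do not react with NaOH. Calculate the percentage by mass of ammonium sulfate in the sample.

68.93 %

n(NaOH) added = 0.05009 × 0.8925 = 0.04471 mol
n(HCl) used in back-titration = 0.02722 × 0.1507 = 4.102 × 10^-3 mol
n(NaOH) left over = 4.102 × 10^-3 mol (1:1 ratio)
n(NaOH) consumed by analyte = 0.04471 − 4.102 × 10^-3 = 0.04060 mol
From the 1:2 ratio, n((NH4)2SO4) = 1/2 × 0.04060 = 0.02030 mol
mass of (NH4)2SO4 = 0.02030 × 132.14 = 2.683 g
% (NH4)2SO4 = 2.683 / 3.892 × 100 = 68.93 %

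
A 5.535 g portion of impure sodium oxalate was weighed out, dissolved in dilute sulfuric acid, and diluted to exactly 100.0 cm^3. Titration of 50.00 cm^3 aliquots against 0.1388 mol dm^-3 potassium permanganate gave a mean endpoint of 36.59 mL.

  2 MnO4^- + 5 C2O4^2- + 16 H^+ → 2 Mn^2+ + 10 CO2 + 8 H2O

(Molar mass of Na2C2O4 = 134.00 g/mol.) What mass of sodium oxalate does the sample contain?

n(KMnO4) per titration = 0.03659 × 0.1388 = 5.079 × 10^-3 mol
From the 5:2 ratio, n(Na2C2O4) in each aliquot = 5/2 × 5.079 × 10^-3 = 0.01270 mol
n(Na2C2O4) in the whole flask = 0.01270 × 100.0/50.00 = 0.02539 mol
mass of Na2C2O4 = 0.02539 × 134.00 = 3.403 g

3.403 g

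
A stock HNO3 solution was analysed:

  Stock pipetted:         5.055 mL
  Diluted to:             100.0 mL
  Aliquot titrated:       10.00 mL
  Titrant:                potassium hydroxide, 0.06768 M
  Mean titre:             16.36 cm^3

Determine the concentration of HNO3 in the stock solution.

2.190 M

HNO3 + KOH → KNO3 + H2O
n(KOH) = 0.01636 × 0.06768 = 1.107 × 10^-3 mol
n(HNO3) in the aliquot = 1.107 × 10^-3 mol (1:1 ratio)
[HNO3]_dilute = 1.107 × 10^-3 / 0.01000 = 0.1107 mol/L
Dilution factor = 100.0 / 5.055 = 19.78
[HNO3]_stock = 0.1107 × 19.78 = 2.190 mol/L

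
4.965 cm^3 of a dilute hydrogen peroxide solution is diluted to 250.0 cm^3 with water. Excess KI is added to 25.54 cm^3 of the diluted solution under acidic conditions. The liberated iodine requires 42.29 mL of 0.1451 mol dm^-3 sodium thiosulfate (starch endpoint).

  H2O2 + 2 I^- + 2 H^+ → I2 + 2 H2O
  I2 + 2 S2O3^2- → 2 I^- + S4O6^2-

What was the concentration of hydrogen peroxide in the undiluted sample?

6.049 mol/L

n(S2O3^2-) = 0.04229 × 0.1451 = 6.136 × 10^-3 mol
n(I2) = n(S2O3^2-)/2 = 3.068 × 10^-3 mol
n(H2O2) in the aliquot = 3.068 × 10^-3 mol (1:1 ratio)
[H2O2]_dilute = 3.068 × 10^-3 / 0.02554 = 0.1201 mol/L
[H2O2]_original = 0.1201 × 250.0/4.965 = 6.049 mol/L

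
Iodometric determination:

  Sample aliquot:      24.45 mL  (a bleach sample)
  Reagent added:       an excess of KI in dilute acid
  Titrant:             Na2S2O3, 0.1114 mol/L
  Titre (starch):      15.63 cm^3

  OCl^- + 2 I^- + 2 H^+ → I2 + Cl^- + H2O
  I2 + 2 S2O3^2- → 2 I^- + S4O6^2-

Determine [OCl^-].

0.03561 mol/L

n(S2O3^2-) = 0.01563 × 0.1114 = 1.741 × 10^-3 mol
n(I2) = n(S2O3^2-)/2 = 8.706 × 10^-4 mol
n(OCl^-) in the aliquot = 8.706 × 10^-4 mol (1:1 ratio)
[OCl^-] = 8.706 × 10^-4 / 0.02445 = 0.03561 mol/L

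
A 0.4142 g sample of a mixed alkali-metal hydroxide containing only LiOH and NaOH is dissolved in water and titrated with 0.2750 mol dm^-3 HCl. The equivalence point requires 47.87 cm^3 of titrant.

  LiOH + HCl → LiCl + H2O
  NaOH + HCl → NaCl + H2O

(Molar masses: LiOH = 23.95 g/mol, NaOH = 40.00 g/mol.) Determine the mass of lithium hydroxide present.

n(HCl) = 0.04787 × 0.2750 = 0.01316 mol
Let x = n(LiOH), y = n(NaOH).
Titrant: 1x + 1y = 0.01316;  mass: 23.95x + 40.00y = 0.4142
Solving, x = 7.001 × 10^-3 mol, y = 6.163 × 10^-3 mol
mass of LiOH = 7.001 × 10^-3 × 23.95 = 0.1677 g

0.1677 g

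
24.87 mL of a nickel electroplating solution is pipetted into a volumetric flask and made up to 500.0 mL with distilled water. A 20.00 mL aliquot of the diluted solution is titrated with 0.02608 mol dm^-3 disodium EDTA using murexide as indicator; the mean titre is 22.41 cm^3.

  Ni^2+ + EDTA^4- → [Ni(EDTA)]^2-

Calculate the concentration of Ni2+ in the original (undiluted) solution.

0.5875 mol/L

n(EDTA) = 0.02241 × 0.02608 = 5.845 × 10^-4 mol
n(Ni2+) in the aliquot = 5.845 × 10^-4 mol (1:1 ratio)
[Ni2+]_dilute = 5.845 × 10^-4 / 0.02000 = 0.02922 mol/L
Dilution factor = 500.0 / 24.87 = 20.10
[Ni2+]_stock = 0.02922 × 20.10 = 0.5875 mol/L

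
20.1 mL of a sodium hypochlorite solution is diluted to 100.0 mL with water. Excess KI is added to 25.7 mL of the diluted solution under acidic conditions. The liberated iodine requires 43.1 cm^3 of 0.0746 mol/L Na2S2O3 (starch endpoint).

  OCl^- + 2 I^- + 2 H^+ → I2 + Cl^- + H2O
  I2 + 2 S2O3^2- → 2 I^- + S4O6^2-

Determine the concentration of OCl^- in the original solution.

n(S2O3^2-) = 0.0431 × 0.0746 = 3.22 × 10^-3 mol
n(I2) = n(S2O3^2-)/2 = 1.61 × 10^-3 mol
n(OCl^-) in the aliquot = 1.61 × 10^-3 mol (1:1 ratio)
[OCl^-]_dilute = 1.61 × 10^-3 / 0.0257 = 0.0626 mol/L
[OCl^-]_original = 0.0626 × 100.0/20.1 = 0.311 mol/L

0.311 mol/L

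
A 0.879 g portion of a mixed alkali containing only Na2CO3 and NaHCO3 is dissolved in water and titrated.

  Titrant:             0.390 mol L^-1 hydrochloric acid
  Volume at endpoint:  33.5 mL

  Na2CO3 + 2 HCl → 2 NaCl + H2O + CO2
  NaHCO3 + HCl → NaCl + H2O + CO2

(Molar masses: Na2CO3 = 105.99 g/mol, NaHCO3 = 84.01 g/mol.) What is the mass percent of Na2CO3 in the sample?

n(HCl) = 0.0335 × 0.390 = 0.0131 mol
Let x = n(Na2CO3), y = n(NaHCO3).
Titrant: 2x + 1y = 0.0131;  mass: 105.99x + 84.01y = 0.879
Solving, x = 3.52 × 10^-3 mol, y = 6.02 × 10^-3 mol
mass of Na2CO3 = 3.52 × 10^-3 × 105.99 = 0.374 g
% Na2CO3 = 0.374 / 0.879 × 100 = 42.5 %

42.5 %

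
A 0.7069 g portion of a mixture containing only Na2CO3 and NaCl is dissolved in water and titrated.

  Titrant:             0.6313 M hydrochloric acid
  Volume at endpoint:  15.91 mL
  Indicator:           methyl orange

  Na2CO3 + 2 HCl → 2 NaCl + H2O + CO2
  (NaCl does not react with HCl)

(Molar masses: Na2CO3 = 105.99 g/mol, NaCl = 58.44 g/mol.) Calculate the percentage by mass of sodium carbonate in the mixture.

75.30 %

n(HCl) = 0.01591 × 0.6313 = 0.01004 mol
Let x = n(Na2CO3), y = n(NaCl).
Titrant: 2x = 0.01004;  mass: 105.99x + 58.44y = 0.7069
Solving, x = 5.022 × 10^-3 mol, y = 2.988 × 10^-3 mol
mass of Na2CO3 = 5.022 × 10^-3 × 105.99 = 0.5323 g
% Na2CO3 = 0.5323 / 0.7069 × 100 = 75.30 %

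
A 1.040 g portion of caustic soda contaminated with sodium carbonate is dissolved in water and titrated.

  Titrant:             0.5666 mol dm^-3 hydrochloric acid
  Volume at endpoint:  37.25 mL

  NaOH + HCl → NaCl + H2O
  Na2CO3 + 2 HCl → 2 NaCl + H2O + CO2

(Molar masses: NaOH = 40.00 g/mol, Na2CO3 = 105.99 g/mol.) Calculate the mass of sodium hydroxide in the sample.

n(HCl) = 0.03725 × 0.5666 = 0.02111 mol
Let x = n(NaOH), y = n(Na2CO3).
Titrant: 1x + 2y = 0.02111;  mass: 40.00x + 105.99y = 1.040
Solving, x = 6.041 × 10^-3 mol, y = 7.532 × 10^-3 mol
mass of NaOH = 6.041 × 10^-3 × 40.00 = 0.2416 g

0.2416 g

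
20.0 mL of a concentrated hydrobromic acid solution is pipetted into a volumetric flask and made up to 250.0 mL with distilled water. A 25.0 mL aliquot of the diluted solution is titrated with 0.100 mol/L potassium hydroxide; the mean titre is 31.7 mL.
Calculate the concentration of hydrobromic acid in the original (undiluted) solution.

1.58 mol/L

HBr + KOH → KBr + H2O
n(KOH) = 0.0317 × 0.100 = 3.17 × 10^-3 mol
n(HBr) in the aliquot = 3.17 × 10^-3 mol (1:1 ratio)
[HBr]_dilute = 3.17 × 10^-3 / 0.0250 = 0.127 mol/L
Dilution factor = 250.0 / 20.0 = 12.50
[HBr]_stock = 0.127 × 12.50 = 1.58 mol/L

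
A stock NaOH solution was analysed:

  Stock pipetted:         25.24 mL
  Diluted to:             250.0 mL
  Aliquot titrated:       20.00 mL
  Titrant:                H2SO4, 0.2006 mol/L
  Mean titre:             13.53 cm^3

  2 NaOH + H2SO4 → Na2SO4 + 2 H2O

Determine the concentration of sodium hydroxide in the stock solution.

n(H2SO4) = 0.01353 × 0.2006 = 2.714 × 10^-3 mol
From the 2:1 ratio, n(NaOH) in the aliquot = 2/1 × 2.714 × 10^-3 = 5.428 × 10^-3 mol
[NaOH]_dilute = 5.428 × 10^-3 / 0.02000 = 0.2714 mol/L
Dilution factor = 250.0 / 25.24 = 9.905
[NaOH]_stock = 0.2714 × 9.905 = 2.688 mol/L

2.688 mol/L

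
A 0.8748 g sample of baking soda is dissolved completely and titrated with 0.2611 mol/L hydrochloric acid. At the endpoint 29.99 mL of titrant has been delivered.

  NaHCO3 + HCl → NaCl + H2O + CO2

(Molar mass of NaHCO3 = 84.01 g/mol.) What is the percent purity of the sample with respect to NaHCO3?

n(HCl) = 0.02999 L × 0.2611 mol/L = 7.830 × 10^-3 mol
n(NaHCO3) = 7.830 × 10^-3 mol (1:1 ratio)
mass of NaHCO3 = 7.830 × 10^-3 × 84.01 g/mol = 0.6578 g
% NaHCO3 = 0.6578 / 0.8748 × 100 = 75.20 %

75.20 %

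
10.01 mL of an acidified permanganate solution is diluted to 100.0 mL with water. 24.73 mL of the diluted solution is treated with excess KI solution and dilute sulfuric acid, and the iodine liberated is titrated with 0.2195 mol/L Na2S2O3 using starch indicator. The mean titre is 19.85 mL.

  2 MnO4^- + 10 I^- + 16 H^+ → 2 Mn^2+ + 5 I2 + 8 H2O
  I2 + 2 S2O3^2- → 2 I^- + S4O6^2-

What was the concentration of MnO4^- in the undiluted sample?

n(S2O3^2-) = 0.01985 × 0.2195 = 4.357 × 10^-3 mol
n(I2) = n(S2O3^2-)/2 = 2.179 × 10^-3 mol
From the 2:5 ratio, n(MnO4^-) in the aliquot = 2/5 × 2.179 × 10^-3 = 8.714 × 10^-4 mol
[MnO4^-]_dilute = 8.714 × 10^-4 / 0.02473 = 0.03524 mol/L
[MnO4^-]_original = 0.03524 × 100.0/10.01 = 0.3520 mol/L

0.3520 mol/L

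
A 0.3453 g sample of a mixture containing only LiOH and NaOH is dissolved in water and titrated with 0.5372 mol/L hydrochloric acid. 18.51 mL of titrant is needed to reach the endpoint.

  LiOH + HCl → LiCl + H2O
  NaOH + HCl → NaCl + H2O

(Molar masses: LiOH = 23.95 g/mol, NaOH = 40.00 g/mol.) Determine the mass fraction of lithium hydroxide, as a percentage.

n(HCl) = 0.01851 × 0.5372 = 9.944 × 10^-3 mol
Let x = n(LiOH), y = n(NaOH).
Titrant: 1x + 1y = 9.944 × 10^-3;  mass: 23.95x + 40.00y = 0.3453
Solving, x = 3.267 × 10^-3 mol, y = 6.676 × 10^-3 mol
mass of LiOH = 3.267 × 10^-3 × 23.95 = 0.07826 g
% LiOH = 0.07826 / 0.3453 × 100 = 22.66 %

22.66 %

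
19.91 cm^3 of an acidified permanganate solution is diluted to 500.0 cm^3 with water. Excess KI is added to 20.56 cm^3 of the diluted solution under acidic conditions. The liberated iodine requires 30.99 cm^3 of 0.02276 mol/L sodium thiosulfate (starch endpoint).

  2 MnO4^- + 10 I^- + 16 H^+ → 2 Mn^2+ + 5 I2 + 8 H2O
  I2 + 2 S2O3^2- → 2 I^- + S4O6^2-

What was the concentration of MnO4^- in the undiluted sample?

0.1723 mol/L

n(S2O3^2-) = 0.03099 × 0.02276 = 7.053 × 10^-4 mol
n(I2) = n(S2O3^2-)/2 = 3.527 × 10^-4 mol
From the 2:5 ratio, n(MnO4^-) in the aliquot = 2/5 × 3.527 × 10^-4 = 1.411 × 10^-4 mol
[MnO4^-]_dilute = 1.411 × 10^-4 / 0.02056 = 0.006861 mol/L
[MnO4^-]_original = 0.006861 × 500.0/19.91 = 0.1723 mol/L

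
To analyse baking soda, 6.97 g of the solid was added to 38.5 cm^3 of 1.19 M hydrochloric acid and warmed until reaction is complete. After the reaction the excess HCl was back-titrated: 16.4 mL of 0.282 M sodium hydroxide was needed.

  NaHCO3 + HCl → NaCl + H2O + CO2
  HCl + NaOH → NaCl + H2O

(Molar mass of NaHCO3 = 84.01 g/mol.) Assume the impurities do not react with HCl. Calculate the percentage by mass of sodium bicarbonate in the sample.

49.6 %

n(HCl) added = 0.0385 × 1.19 = 0.0458 mol
n(NaOH) used in back-titration = 0.0164 × 0.282 = 4.62 × 10^-3 mol
n(HCl) left over = 4.62 × 10^-3 mol (1:1 ratio)
n(HCl) consumed by analyte = 0.0458 − 4.62 × 10^-3 = 0.0412 mol
n(NaHCO3) = 0.0412 mol (1:1 ratio)
mass of NaHCO3 = 0.0412 × 84.01 = 3.46 g
% NaHCO3 = 3.46 / 6.97 × 100 = 49.6 %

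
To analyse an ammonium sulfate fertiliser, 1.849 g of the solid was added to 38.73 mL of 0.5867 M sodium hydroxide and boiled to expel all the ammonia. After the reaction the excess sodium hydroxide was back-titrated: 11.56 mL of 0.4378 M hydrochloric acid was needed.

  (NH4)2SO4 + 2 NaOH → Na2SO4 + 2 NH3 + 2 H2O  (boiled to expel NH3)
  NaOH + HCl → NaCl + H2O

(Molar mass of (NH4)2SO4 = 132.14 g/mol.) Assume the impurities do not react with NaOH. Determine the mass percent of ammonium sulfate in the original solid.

63.11 %

n(NaOH) added = 0.03873 × 0.5867 = 0.02272 mol
n(HCl) used in back-titration = 0.01156 × 0.4378 = 5.061 × 10^-3 mol
n(NaOH) left over = 5.061 × 10^-3 mol (1:1 ratio)
n(NaOH) consumed by analyte = 0.02272 − 5.061 × 10^-3 = 0.01766 mol
From the 1:2 ratio, n((NH4)2SO4) = 1/2 × 0.01766 = 8.831 × 10^-3 mol
mass of (NH4)2SO4 = 8.831 × 10^-3 × 132.14 = 1.167 g
% (NH4)2SO4 = 1.167 / 1.849 × 100 = 63.11 %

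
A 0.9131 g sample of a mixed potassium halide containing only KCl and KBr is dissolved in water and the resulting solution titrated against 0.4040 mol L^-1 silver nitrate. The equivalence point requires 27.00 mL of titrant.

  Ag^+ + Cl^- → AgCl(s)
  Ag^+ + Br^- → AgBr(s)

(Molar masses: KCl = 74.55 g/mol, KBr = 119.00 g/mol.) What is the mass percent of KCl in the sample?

70.71 %

n(AgNO3) = 0.02700 × 0.4040 = 0.01091 mol
Let x = n(KCl), y = n(KBr).
Titrant: 1x + 1y = 0.01091;  mass: 74.55x + 119.00y = 0.9131
Solving, x = 8.660 × 10^-3 mol, y = 2.248 × 10^-3 mol
mass of KCl = 8.660 × 10^-3 × 74.55 = 0.6456 g
% KCl = 0.6456 / 0.9131 × 100 = 70.71 %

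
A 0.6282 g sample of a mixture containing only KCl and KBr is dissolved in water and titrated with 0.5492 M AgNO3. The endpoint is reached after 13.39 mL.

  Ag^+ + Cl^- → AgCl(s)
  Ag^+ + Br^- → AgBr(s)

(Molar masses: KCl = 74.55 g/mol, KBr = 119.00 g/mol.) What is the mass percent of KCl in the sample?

65.92 %

n(AgNO3) = 0.01339 × 0.5492 = 7.354 × 10^-3 mol
Let x = n(KCl), y = n(KBr).
Titrant: 1x + 1y = 7.354 × 10^-3;  mass: 74.55x + 119.00y = 0.6282
Solving, x = 5.555 × 10^-3 mol, y = 1.799 × 10^-3 mol
mass of KCl = 5.555 × 10^-3 × 74.55 = 0.4141 g
% KCl = 0.4141 / 0.6282 × 100 = 65.92 %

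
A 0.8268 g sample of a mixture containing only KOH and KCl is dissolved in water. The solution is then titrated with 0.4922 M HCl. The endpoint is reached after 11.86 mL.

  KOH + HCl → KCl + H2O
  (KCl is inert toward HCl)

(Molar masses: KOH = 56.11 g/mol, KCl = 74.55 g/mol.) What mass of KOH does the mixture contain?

0.3275 g

n(HCl) = 0.01186 × 0.4922 = 5.837 × 10^-3 mol
Let x = n(KOH), y = n(KCl).
Titrant: 1x = 5.837 × 10^-3;  mass: 56.11x + 74.55y = 0.8268
Solving, x = 5.837 × 10^-3 mol, y = 6.697 × 10^-3 mol
mass of KOH = 5.837 × 10^-3 × 56.11 = 0.3275 g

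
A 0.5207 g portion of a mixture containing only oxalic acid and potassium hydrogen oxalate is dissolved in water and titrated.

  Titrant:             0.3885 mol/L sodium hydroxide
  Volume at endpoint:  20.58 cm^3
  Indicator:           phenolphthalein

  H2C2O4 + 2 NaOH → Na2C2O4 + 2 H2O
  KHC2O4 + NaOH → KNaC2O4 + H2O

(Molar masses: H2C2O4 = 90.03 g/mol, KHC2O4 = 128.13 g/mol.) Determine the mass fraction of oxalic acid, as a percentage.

52.40 %

n(NaOH) = 0.02058 × 0.3885 = 7.995 × 10^-3 mol
Let x = n(H2C2O4), y = n(KHC2O4).
Titrant: 2x + 1y = 7.995 × 10^-3;  mass: 90.03x + 128.13y = 0.5207
Solving, x = 3.030 × 10^-3 mol, y = 1.935 × 10^-3 mol
mass of H2C2O4 = 3.030 × 10^-3 × 90.03 = 0.2728 g
% H2C2O4 = 0.2728 / 0.5207 × 100 = 52.40 %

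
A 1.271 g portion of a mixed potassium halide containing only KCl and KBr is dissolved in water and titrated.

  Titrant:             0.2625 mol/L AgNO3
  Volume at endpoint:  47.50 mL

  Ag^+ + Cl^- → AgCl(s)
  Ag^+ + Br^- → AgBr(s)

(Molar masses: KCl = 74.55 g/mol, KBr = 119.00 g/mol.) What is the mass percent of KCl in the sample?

28.08 %

n(AgNO3) = 0.04750 × 0.2625 = 0.01247 mol
Let x = n(KCl), y = n(KBr).
Titrant: 1x + 1y = 0.01247;  mass: 74.55x + 119.00y = 1.271
Solving, x = 4.787 × 10^-3 mol, y = 7.682 × 10^-3 mol
mass of KCl = 4.787 × 10^-3 × 74.55 = 0.3569 g
% KCl = 0.3569 / 1.271 × 100 = 28.08 %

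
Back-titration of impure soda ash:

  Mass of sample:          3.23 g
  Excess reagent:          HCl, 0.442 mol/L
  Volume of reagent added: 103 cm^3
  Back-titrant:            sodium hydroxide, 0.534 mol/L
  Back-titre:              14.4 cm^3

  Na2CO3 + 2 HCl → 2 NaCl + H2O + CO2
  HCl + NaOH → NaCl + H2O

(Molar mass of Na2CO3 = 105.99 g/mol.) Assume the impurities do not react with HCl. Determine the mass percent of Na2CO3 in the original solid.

62.1 %

n(HCl) added = 0.103 × 0.442 = 0.0455 mol
n(NaOH) used in back-titration = 0.0144 × 0.534 = 7.69 × 10^-3 mol
n(HCl) left over = 7.69 × 10^-3 mol (1:1 ratio)
n(HCl) consumed by analyte = 0.0455 − 7.69 × 10^-3 = 0.0378 mol
From the 1:2 ratio, n(Na2CO3) = 1/2 × 0.0378 = 0.0189 mol
mass of Na2CO3 = 0.0189 × 105.99 = 2.01 g
% Na2CO3 = 2.01 / 3.23 × 100 = 62.1 %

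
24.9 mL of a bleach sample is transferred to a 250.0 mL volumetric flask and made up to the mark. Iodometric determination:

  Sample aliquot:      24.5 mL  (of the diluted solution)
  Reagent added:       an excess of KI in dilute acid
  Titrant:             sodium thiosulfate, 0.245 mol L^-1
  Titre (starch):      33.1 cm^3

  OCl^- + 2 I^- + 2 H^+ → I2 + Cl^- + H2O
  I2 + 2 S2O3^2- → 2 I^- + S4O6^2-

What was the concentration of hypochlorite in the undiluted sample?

n(S2O3^2-) = 0.0331 × 0.245 = 8.11 × 10^-3 mol
n(I2) = n(S2O3^2-)/2 = 4.05 × 10^-3 mol
n(OCl^-) in the aliquot = 4.05 × 10^-3 mol (1:1 ratio)
[OCl^-]_dilute = 4.05 × 10^-3 / 0.0245 = 0.166 mol/L
[OCl^-]_original = 0.166 × 250.0/24.9 = 1.66 mol/L

1.66 mol/L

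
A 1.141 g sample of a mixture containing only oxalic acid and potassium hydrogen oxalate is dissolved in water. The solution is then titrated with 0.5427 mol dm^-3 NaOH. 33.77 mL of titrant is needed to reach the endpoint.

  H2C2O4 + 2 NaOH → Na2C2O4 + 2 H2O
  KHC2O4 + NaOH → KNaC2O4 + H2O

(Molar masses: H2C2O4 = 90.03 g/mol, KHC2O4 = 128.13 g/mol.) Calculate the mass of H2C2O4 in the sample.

n(NaOH) = 0.03377 × 0.5427 = 0.01833 mol
Let x = n(H2C2O4), y = n(KHC2O4).
Titrant: 2x + 1y = 0.01833;  mass: 90.03x + 128.13y = 1.141
Solving, x = 7.262 × 10^-3 mol, y = 3.802 × 10^-3 mol
mass of H2C2O4 = 7.262 × 10^-3 × 90.03 = 0.6538 g

0.6538 g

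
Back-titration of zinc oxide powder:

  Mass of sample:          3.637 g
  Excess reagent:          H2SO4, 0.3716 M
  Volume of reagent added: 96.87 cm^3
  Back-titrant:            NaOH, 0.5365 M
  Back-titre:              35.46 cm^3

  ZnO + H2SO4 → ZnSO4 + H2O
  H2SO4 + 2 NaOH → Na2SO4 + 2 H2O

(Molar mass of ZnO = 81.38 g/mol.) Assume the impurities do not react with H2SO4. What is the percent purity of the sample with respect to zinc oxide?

59.26 %

n(H2SO4) added = 0.09687 × 0.3716 = 0.03600 mol
n(NaOH) used in back-titration = 0.03546 × 0.5365 = 0.01902 mol
From the 1:2 ratio, n(H2SO4) left over = 1/2 × 0.01902 = 9.512 × 10^-3 mol
n(H2SO4) consumed by analyte = 0.03600 − 9.512 × 10^-3 = 0.02648 mol
n(ZnO) = 0.02648 mol (1:1 ratio)
mass of ZnO = 0.02648 × 81.38 = 2.155 g
% ZnO = 2.155 / 3.637 × 100 = 59.26 %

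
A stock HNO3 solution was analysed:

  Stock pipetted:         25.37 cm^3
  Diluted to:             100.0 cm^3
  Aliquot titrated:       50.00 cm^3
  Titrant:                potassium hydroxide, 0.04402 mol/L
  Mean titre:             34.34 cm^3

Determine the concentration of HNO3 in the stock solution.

HNO3 + KOH → KNO3 + H2O
n(KOH) = 0.03434 × 0.04402 = 1.512 × 10^-3 mol
n(HNO3) in the aliquot = 1.512 × 10^-3 mol (1:1 ratio)
[HNO3]_dilute = 1.512 × 10^-3 / 0.05000 = 0.03023 mol/L
Dilution factor = 100.0 / 25.37 = 3.942
[HNO3]_stock = 0.03023 × 3.942 = 0.1192 mol/L

0.1192 mol/L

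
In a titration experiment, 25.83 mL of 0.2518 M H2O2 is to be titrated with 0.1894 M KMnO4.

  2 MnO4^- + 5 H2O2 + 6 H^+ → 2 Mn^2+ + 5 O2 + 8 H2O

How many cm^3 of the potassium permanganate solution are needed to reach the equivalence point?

13.74 mL

n(H2O2) = 0.02583 L × 0.2518 mol/L = 6.504 × 10^-3 mol
From the 2:5 stoichiometry, n(KMnO4) = 2/5 × 6.504 × 10^-3 = 2.602 × 10^-3 mol
V(KMnO4) = 2.602 × 10^-3 mol / 0.1894 mol/L = 0.01374 L = 13.74 mL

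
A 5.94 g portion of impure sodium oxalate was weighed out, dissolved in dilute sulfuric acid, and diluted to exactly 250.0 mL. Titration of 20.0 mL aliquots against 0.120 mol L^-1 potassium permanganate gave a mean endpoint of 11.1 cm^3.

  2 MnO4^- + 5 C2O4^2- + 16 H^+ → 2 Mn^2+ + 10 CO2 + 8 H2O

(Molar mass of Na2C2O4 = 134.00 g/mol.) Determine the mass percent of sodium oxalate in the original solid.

93.9 %

n(KMnO4) per titration = 0.0111 × 0.120 = 1.33 × 10^-3 mol
From the 5:2 ratio, n(Na2C2O4) in each aliquot = 5/2 × 1.33 × 10^-3 = 3.33 × 10^-3 mol
n(Na2C2O4) in the whole flask = 3.33 × 10^-3 × 250.0/20.0 = 0.0416 mol
mass of Na2C2O4 = 0.0416 × 134.00 = 5.58 g
% Na2C2O4 = 5.58 / 5.94 × 100 = 93.9 %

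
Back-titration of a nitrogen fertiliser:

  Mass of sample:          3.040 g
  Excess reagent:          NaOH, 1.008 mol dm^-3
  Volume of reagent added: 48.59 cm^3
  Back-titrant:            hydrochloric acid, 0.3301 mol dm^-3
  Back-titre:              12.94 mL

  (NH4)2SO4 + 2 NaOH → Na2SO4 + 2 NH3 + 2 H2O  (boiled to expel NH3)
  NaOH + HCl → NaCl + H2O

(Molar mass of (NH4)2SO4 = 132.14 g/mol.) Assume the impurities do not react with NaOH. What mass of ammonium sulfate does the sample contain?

n(NaOH) added = 0.04859 × 1.008 = 0.04898 mol
n(HCl) used in back-titration = 0.01294 × 0.3301 = 4.271 × 10^-3 mol
n(NaOH) left over = 4.271 × 10^-3 mol (1:1 ratio)
n(NaOH) consumed by analyte = 0.04898 − 4.271 × 10^-3 = 0.04471 mol
From the 1:2 ratio, n((NH4)2SO4) = 1/2 × 0.04471 = 0.02235 mol
mass of (NH4)2SO4 = 0.02235 × 132.14 = 2.954 g

2.954 g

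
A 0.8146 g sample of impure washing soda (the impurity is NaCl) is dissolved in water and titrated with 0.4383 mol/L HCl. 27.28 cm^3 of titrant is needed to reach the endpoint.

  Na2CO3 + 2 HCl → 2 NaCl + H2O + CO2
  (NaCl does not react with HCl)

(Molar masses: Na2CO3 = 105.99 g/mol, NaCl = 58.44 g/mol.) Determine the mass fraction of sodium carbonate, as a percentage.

77.79 %

n(HCl) = 0.02728 × 0.4383 = 0.01196 mol
Let x = n(Na2CO3), y = n(NaCl).
Titrant: 2x = 0.01196;  mass: 105.99x + 58.44y = 0.8146
Solving, x = 5.978 × 10^-3 mol, y = 3.096 × 10^-3 mol
mass of Na2CO3 = 5.978 × 10^-3 × 105.99 = 0.6337 g
% Na2CO3 = 0.6337 / 0.8146 × 100 = 77.79 %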